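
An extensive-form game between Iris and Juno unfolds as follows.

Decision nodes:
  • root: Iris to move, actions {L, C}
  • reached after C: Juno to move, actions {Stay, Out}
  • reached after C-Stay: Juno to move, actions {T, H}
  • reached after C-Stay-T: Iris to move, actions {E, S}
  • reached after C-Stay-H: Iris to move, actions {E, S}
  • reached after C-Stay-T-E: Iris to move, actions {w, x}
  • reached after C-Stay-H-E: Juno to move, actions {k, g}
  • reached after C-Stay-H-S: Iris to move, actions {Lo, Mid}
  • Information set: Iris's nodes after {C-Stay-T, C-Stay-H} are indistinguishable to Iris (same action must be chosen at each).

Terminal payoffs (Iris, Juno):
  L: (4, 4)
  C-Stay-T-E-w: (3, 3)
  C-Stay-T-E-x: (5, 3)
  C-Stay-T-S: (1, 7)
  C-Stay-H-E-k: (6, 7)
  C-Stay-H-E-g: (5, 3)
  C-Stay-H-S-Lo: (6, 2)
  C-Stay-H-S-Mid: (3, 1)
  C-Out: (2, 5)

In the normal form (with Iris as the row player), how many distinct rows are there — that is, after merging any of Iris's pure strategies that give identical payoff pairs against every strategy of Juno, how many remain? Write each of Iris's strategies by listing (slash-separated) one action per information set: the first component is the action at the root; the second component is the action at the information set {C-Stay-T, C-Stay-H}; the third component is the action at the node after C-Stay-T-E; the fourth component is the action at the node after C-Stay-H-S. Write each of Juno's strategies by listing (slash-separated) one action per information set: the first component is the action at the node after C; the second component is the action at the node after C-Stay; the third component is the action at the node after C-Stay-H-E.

Iris has 16 pure strategies: L/E/w/Lo, L/E/w/Mid, L/E/x/Lo, L/E/x/Mid, L/S/w/Lo, L/S/w/Mid, L/S/x/Lo, L/S/x/Mid, C/E/w/Lo, C/E/w/Mid, C/E/x/Lo, C/E/x/Mid, C/S/w/Lo, C/S/w/Mid, C/S/x/Lo, C/S/x/Mid. Columns: Stay/T/k, Stay/T/g, Stay/H/k, Stay/H/g, Out/T/k, Out/T/g, Out/H/k, Out/H/g.
{L/E/w/Lo, L/E/w/Mid, L/E/x/Lo, L/E/x/Mid, L/S/w/Lo, L/S/w/Mid, L/S/x/Lo, L/S/x/Mid} → row (4,4) (4,4) (4,4) (4,4) (4,4) (4,4) (4,4) (4,4)
{C/E/w/Lo, C/E/w/Mid} → row (3,3) (3,3) (6,7) (5,3) (2,5) (2,5) (2,5) (2,5)
{C/E/x/Lo, C/E/x/Mid} → row (5,3) (5,3) (6,7) (5,3) (2,5) (2,5) (2,5) (2,5)
{C/S/w/Lo, C/S/x/Lo} → row (1,7) (1,7) (6,2) (6,2) (2,5) (2,5) (2,5) (2,5)
{C/S/w/Mid, C/S/x/Mid} → row (1,7) (1,7) (3,1) (3,1) (2,5) (2,5) (2,5) (2,5)
That's 5 distinct rows out of 16 strategies.

5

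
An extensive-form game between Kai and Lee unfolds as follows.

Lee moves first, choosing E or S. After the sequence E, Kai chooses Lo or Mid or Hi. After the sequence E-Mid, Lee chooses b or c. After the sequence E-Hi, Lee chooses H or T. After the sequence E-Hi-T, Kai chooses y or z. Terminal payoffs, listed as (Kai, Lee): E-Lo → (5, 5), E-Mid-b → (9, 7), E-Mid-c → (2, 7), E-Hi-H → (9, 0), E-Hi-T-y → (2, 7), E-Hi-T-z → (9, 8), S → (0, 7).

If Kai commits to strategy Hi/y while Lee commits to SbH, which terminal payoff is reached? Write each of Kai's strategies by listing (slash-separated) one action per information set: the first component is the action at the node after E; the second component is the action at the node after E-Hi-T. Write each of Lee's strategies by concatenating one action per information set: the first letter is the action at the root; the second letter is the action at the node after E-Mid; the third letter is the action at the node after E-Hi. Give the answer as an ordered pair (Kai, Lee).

(0, 7)

Trace the play path from the root:
  Lee plays S
→ terminal payoff (0, 7).
(Kai's choice at the node after E is never reached on this path, so it doesn't affect the outcome.)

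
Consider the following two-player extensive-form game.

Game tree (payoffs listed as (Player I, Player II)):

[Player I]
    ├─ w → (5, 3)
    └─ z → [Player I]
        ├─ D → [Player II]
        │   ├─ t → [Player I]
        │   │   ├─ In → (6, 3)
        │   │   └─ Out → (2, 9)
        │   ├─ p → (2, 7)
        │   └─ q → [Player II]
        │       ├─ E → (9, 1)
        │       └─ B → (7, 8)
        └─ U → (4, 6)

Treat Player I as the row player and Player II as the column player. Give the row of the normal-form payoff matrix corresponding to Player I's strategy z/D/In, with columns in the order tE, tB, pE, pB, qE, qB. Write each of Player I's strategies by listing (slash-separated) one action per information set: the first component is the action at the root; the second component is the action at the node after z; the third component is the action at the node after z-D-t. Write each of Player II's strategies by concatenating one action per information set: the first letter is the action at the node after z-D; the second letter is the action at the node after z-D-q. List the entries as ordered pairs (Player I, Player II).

(6,3) (6,3) (2,7) (2,7) (9,1) (7,8)

vs tE: Player I plays z → Player I plays D at [z] → Player II plays t at [z-D] → Player I plays In at [z-D-t] → (6, 3)
vs tB: Player I plays z → Player I plays D at [z] → Player II plays t at [z-D] → Player I plays In at [z-D-t] → (6, 3)
vs pE: Player I plays z → Player I plays D at [z] → Player II plays p at [z-D] → (2, 7)
vs pB: Player I plays z → Player I plays D at [z] → Player II plays p at [z-D] → (2, 7)
vs qE: Player I plays z → Player I plays D at [z] → Player II plays q at [z-D] → Player II plays E at [z-D-q] → (9, 1)
vs qB: Player I plays z → Player I plays D at [z] → Player II plays q at [z-D] → Player II plays B at [z-D-q] → (7, 8)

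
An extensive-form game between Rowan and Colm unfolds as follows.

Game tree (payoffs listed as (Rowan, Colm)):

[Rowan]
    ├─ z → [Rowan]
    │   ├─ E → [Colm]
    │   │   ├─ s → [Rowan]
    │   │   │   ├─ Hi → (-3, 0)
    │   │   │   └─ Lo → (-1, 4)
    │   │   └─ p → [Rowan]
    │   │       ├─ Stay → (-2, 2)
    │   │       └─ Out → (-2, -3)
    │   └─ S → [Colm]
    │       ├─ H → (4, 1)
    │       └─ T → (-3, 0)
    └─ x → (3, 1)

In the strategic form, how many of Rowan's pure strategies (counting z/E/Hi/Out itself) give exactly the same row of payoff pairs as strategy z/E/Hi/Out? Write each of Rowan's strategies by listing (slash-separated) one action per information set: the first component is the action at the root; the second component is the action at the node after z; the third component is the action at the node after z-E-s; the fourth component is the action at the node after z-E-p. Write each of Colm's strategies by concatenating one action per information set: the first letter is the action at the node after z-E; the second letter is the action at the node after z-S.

Row for z/E/Hi/Out (columns sH, sT, pH, pT): (-3,0) (-3,0) (-2,-3) (-2,-3).
Every one of Rowan's information sets is on the play path for some reply by Colm when Rowan follows z/E/Hi/Out.
Changing the action at any of them therefore changes at least one column, so only z/E/Hi/Out itself gives this row.

1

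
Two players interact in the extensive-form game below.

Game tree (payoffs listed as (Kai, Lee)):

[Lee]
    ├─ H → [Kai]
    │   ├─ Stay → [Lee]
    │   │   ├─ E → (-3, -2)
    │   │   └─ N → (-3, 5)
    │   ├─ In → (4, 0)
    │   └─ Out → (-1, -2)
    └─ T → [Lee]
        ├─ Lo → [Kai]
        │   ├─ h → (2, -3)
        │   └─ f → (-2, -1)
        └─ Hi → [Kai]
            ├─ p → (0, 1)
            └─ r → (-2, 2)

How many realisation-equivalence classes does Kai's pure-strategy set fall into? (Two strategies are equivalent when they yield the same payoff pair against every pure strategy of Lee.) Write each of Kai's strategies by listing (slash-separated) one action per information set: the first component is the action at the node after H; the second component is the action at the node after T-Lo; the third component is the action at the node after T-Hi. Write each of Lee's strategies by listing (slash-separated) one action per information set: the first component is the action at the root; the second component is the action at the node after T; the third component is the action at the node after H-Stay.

Kai has 12 pure strategies: Stay/h/p, Stay/h/r, Stay/f/p, Stay/f/r, In/h/p, In/h/r, In/f/p, In/f/r, Out/h/p, Out/h/r, Out/f/p, Out/f/r. Columns: H/Lo/E, H/Lo/N, H/Hi/E, H/Hi/N, T/Lo/E, T/Lo/N, T/Hi/E, T/Hi/N.
{Stay/h/p} → row (-3,-2) (-3,5) (-3,-2) (-3,5) (2,-3) (2,-3) (0,1) (0,1)
{Stay/h/r} → row (-3,-2) (-3,5) (-3,-2) (-3,5) (2,-3) (2,-3) (-2,2) (-2,2)
{Stay/f/p} → row (-3,-2) (-3,5) (-3,-2) (-3,5) (-2,-1) (-2,-1) (0,1) (0,1)
{Stay/f/r} → row (-3,-2) (-3,5) (-3,-2) (-3,5) (-2,-1) (-2,-1) (-2,2) (-2,2)
{In/h/p} → row (4,0) (4,0) (4,0) (4,0) (2,-3) (2,-3) (0,1) (0,1)
{In/h/r} → row (4,0) (4,0) (4,0) (4,0) (2,-3) (2,-3) (-2,2) (-2,2)
{In/f/p} → row (4,0) (4,0) (4,0) (4,0) (-2,-1) (-2,-1) (0,1) (0,1)
{In/f/r} → row (4,0) (4,0) (4,0) (4,0) (-2,-1) (-2,-1) (-2,2) (-2,2)
{Out/h/p} → row (-1,-2) (-1,-2) (-1,-2) (-1,-2) (2,-3) (2,-3) (0,1) (0,1)
{Out/h/r} → row (-1,-2) (-1,-2) (-1,-2) (-1,-2) (2,-3) (2,-3) (-2,2) (-2,2)
{Out/f/p} → row (-1,-2) (-1,-2) (-1,-2) (-1,-2) (-2,-1) (-2,-1) (0,1) (0,1)
{Out/f/r} → row (-1,-2) (-1,-2) (-1,-2) (-1,-2) (-2,-1) (-2,-1) (-2,2) (-2,2)
That's 12 distinct rows out of 12 strategies.

12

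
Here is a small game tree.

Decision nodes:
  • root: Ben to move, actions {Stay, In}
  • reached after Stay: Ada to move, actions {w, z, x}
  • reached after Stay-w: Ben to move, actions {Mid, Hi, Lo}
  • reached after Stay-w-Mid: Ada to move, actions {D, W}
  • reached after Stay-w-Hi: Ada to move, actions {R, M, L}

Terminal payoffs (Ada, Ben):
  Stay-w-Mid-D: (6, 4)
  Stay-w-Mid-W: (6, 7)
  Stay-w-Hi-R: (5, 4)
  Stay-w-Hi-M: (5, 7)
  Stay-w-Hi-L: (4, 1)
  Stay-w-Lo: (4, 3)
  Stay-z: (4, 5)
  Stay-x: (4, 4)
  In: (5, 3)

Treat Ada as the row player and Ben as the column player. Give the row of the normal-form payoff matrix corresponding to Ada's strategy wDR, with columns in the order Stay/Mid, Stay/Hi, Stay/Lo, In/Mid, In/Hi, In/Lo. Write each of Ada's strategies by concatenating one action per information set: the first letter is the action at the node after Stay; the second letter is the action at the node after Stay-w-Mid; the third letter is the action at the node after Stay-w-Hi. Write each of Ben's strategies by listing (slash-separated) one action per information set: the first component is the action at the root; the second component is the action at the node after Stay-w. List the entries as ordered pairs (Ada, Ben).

(6,4) (5,4) (4,3) (5,3) (5,3) (5,3)

vs Stay/Mid: Ben plays Stay → Ada plays w at [Stay] → Ben plays Mid at [Stay-w] → Ada plays D at [Stay-w-Mid] → (6, 4)
vs Stay/Hi: Ben plays Stay → Ada plays w at [Stay] → Ben plays Hi at [Stay-w] → Ada plays R at [Stay-w-Hi] → (5, 4)
vs Stay/Lo: Ben plays Stay → Ada plays w at [Stay] → Ben plays Lo at [Stay-w] → (4, 3)
vs In/Mid: Ben plays In → (5, 3)
vs In/Hi: Ben plays In → (5, 3)
vs In/Lo: Ben plays In → (5, 3)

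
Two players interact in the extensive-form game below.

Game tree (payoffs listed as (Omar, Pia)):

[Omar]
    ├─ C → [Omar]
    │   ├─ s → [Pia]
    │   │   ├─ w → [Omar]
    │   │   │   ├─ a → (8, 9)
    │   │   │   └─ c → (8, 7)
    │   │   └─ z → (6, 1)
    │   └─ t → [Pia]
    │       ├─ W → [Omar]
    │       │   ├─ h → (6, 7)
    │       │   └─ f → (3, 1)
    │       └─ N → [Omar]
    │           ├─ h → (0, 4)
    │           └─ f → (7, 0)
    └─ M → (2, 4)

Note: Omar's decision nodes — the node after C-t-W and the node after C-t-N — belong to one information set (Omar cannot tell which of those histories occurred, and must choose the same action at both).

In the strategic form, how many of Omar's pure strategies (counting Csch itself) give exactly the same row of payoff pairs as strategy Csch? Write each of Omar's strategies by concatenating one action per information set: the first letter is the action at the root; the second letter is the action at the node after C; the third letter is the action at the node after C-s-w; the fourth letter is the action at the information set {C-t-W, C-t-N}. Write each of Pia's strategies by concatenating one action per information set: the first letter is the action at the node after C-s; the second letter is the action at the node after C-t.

Row for Csch (columns wW, wN, zW, zN): (8,7) (8,7) (6,1) (6,1).
Under Csch, Omar's choice at the information set {C-t-W, C-t-N} can never be reached regardless of what Pia does, so varying those choices leaves every outcome unchanged.
Holding the reachable choices fixed and varying the unreachable one freely already gives 2 equivalent strategies.
No other strategy reproduces this row, so those 2 are the full class: Csch, Cscf.

2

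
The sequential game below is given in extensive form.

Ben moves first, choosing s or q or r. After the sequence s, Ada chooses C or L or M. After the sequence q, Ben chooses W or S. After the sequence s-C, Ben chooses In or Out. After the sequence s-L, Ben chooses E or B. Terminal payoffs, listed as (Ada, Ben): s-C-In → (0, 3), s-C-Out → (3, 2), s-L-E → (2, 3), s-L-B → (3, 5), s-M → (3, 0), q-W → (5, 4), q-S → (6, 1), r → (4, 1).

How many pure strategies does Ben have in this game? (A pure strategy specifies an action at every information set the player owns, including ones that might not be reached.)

Ben owns the root with actions {s, q, r} — three choices.
Ben owns the node after q with actions {W, S} — two choices.
Ben owns the node after s-C with actions {In, Out} — two choices.
Ben owns the node after s-L with actions {E, B} — two choices.
A pure strategy fixes one action at each information set independently, so the count is the product 3 × 2 × 2 × 2 = 24.
(For reference, Ada has 3 pure strategies, giving a 24×3 normal-form matrix.)

24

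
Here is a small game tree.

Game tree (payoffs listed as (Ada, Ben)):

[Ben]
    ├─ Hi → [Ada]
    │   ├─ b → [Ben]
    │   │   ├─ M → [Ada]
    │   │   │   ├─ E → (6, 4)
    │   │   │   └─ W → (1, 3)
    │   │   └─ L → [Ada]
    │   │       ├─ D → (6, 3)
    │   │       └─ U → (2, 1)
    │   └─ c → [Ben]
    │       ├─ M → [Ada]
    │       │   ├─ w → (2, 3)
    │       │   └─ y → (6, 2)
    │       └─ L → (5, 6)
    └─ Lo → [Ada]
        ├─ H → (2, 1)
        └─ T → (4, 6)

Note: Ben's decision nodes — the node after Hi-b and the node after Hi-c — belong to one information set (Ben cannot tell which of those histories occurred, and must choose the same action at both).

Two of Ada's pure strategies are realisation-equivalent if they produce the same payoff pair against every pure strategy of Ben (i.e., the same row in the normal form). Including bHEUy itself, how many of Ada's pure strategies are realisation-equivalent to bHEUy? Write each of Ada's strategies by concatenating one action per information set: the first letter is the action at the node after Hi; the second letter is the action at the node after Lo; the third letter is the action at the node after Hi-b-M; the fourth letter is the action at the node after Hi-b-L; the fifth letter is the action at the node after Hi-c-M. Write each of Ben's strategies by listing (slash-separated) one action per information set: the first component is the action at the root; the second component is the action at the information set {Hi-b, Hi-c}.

Row for bHEUy (columns Hi/M, Hi/L, Lo/M, Lo/L): (6,4) (2,1) (2,1) (2,1).
Under bHEUy, Ada's choice at the node after Hi-c-M can never be reached regardless of what Ben does, so varying those choices leaves every outcome unchanged.
Holding the reachable choices fixed and varying the unreachable one freely already gives 2 equivalent strategies.
No other strategy reproduces this row, so those 2 are the full class: bHEUw, bHEUy.

2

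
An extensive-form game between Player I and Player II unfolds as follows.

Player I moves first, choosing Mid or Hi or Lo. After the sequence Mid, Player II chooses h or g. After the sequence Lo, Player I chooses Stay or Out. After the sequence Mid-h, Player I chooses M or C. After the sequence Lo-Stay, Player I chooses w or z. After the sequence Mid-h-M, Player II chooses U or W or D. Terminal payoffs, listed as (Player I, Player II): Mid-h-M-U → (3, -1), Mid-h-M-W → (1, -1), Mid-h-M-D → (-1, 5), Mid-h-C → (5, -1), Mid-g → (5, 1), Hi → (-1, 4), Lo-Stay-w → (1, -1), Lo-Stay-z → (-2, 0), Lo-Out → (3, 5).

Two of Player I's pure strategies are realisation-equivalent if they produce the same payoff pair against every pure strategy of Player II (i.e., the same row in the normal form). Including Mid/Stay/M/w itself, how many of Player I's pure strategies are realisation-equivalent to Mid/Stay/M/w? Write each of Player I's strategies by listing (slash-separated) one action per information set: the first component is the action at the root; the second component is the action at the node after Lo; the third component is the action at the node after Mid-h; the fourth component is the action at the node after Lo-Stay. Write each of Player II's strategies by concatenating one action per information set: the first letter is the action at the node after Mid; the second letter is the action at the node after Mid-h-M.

4

Row for Mid/Stay/M/w (columns hU, hW, hD, gU, gW, gD): (3,-1) (1,-1) (-1,5) (5,1) (5,1) (5,1).
Under Mid/Stay/M/w, Player I's choice at the node after Lo and at the node after Lo-Stay can never be reached regardless of what Player II does, so varying those choices leaves every outcome unchanged.
Holding the reachable choices fixed and varying the unreachable ones freely already gives 2 × 2 = 4 equivalent strategies.
No other strategy reproduces this row, so those 4 are the full class: Mid/Stay/M/w, Mid/Stay/M/z, Mid/Out/M/w, Mid/Out/M/z.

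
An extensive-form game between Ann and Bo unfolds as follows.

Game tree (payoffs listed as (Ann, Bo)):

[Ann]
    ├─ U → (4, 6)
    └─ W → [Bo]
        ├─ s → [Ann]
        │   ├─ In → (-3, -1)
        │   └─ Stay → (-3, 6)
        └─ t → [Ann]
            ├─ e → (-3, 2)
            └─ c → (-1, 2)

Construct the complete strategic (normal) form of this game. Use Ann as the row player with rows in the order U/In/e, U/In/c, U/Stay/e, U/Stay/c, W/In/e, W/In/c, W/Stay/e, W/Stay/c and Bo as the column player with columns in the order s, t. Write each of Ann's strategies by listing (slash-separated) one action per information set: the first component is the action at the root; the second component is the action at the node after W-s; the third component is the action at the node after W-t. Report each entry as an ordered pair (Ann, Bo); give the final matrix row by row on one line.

U/In/e: (4,6) (4,6) | U/In/c: (4,6) (4,6) | U/Stay/e: (4,6) (4,6) | U/Stay/c: (4,6) (4,6) | W/In/e: (-3,-1) (-3,2) | W/In/c: (-3,-1) (-1,2) | W/Stay/e: (-3,6) (-3,2) | W/Stay/c: (-3,6) (-1,2)

Row U/In/e: s→(4,6), t→(4,6)
Row U/In/c: s→(4,6), t→(4,6)
Row U/Stay/e: s→(4,6), t→(4,6)
Row U/Stay/c: s→(4,6), t→(4,6)
Row W/In/e: s→(-3,-1), t→(-3,2)
Row W/In/c: s→(-3,-1), t→(-1,2)
Row W/Stay/e: s→(-3,6), t→(-3,2)
Row W/Stay/c: s→(-3,6), t→(-1,2)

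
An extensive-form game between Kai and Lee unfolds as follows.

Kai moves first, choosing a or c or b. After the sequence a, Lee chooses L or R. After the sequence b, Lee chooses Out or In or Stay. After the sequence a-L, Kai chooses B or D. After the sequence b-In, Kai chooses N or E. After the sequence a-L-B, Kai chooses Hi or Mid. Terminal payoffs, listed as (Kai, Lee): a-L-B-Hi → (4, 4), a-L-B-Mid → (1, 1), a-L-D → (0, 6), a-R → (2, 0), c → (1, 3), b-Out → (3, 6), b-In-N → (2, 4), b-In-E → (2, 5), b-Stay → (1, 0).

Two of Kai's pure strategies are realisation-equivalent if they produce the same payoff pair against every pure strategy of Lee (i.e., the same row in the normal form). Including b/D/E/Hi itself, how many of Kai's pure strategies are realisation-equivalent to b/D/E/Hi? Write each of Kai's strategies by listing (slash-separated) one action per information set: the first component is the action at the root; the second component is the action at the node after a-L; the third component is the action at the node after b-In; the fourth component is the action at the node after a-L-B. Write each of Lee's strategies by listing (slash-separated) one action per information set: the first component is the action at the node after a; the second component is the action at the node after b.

4

Row for b/D/E/Hi (columns L/Out, L/In, L/Stay, R/Out, R/In, R/Stay): (3,6) (2,5) (1,0) (3,6) (2,5) (1,0).
Under b/D/E/Hi, Kai's choice at the node after a-L and at the node after a-L-B can never be reached regardless of what Lee does, so varying those choices leaves every outcome unchanged.
Holding the reachable choices fixed and varying the unreachable ones freely already gives 2 × 2 = 4 equivalent strategies.
No other strategy reproduces this row, so those 4 are the full class: b/B/E/Hi, b/B/E/Mid, b/D/E/Hi, b/D/E/Mid.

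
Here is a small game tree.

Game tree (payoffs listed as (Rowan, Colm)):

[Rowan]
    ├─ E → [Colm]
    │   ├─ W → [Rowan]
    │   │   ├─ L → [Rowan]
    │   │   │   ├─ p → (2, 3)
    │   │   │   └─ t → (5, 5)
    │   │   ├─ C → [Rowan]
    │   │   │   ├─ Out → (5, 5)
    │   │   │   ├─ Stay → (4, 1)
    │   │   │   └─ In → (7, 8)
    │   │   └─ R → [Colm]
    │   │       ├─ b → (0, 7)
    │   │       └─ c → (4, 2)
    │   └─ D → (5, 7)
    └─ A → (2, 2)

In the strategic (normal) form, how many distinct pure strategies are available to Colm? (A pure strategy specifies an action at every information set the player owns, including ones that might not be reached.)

4

Colm owns the node after E with actions {W, D} — two choices.
Colm owns the node after E-W-R with actions {b, c} — two choices.
A pure strategy fixes one action at each information set independently, so the count is the product 2 × 2 = 4.
(For reference, Rowan has 36 pure strategies, giving a 4×36 normal-form matrix.)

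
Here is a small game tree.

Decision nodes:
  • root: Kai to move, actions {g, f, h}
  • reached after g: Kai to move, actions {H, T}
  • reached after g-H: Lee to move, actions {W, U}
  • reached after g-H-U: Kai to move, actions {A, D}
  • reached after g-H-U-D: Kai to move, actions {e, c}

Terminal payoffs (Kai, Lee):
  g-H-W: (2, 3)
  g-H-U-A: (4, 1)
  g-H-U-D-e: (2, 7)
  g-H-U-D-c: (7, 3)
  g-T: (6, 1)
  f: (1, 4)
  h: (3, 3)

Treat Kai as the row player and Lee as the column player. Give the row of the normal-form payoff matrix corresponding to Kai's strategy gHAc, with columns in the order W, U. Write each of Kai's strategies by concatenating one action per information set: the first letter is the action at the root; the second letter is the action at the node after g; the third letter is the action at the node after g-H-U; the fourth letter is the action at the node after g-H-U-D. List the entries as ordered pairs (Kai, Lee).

(2,3) (4,1)

vs W: Kai plays g → Kai plays H at [g] → Lee plays W at [g-H] → (2, 3)
vs U: Kai plays g → Kai plays H at [g] → Lee plays U at [g-H] → Kai plays A at [g-H-U] → (4, 1)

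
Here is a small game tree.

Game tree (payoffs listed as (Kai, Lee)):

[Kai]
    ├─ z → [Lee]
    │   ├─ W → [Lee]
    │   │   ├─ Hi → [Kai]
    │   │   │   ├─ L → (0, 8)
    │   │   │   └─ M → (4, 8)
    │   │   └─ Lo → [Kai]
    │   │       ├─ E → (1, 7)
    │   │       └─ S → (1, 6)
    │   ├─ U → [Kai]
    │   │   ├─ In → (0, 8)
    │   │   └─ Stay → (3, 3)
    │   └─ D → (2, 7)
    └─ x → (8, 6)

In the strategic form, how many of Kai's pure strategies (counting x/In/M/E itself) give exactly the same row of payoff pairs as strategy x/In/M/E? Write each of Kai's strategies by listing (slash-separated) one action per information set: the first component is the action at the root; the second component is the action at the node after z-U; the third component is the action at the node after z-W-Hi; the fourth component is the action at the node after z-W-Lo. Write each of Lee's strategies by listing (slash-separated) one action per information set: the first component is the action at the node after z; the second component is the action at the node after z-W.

8

Row for x/In/M/E (columns W/Hi, W/Lo, U/Hi, U/Lo, D/Hi, D/Lo): (8,6) (8,6) (8,6) (8,6) (8,6) (8,6).
Under x/In/M/E, Kai's choice at the node after z-U and at the node after z-W-Hi and at the node after z-W-Lo can never be reached regardless of what Lee does, so varying those choices leaves every outcome unchanged.
Holding the reachable choices fixed and varying the unreachable ones freely already gives 2 × 2 × 2 = 8 equivalent strategies.
No other strategy reproduces this row, so those 8 are the full class: x/In/L/E, x/In/L/S, x/In/M/E, x/In/M/S, x/Stay/L/E, x/Stay/L/S, x/Stay/M/E, x/Stay/M/S.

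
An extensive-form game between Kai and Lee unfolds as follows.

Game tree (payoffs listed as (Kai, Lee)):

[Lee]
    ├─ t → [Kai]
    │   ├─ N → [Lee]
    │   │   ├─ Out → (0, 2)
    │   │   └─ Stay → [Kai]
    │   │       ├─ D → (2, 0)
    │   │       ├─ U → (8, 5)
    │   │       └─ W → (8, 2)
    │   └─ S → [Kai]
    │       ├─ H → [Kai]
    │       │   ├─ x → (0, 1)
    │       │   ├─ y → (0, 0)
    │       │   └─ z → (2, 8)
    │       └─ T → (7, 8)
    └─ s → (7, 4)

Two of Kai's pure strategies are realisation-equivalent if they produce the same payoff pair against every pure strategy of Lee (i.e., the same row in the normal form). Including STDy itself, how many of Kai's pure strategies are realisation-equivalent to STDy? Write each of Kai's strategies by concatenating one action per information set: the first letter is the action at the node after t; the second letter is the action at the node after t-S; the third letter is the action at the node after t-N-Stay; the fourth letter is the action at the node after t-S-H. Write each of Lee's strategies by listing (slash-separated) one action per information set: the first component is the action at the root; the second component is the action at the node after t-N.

Row for STDy (columns t/Out, t/Stay, s/Out, s/Stay): (7,8) (7,8) (7,4) (7,4).
Under STDy, Kai's choice at the node after t-N-Stay and at the node after t-S-H can never be reached regardless of what Lee does, so varying those choices leaves every outcome unchanged.
Holding the reachable choices fixed and varying the unreachable ones freely already gives 3 × 3 = 9 equivalent strategies.
No other strategy reproduces this row, so those 9 are the full class: STDx, STDy, STDz, STUx, STUy, STUz, STWx, STWy, STWz.

9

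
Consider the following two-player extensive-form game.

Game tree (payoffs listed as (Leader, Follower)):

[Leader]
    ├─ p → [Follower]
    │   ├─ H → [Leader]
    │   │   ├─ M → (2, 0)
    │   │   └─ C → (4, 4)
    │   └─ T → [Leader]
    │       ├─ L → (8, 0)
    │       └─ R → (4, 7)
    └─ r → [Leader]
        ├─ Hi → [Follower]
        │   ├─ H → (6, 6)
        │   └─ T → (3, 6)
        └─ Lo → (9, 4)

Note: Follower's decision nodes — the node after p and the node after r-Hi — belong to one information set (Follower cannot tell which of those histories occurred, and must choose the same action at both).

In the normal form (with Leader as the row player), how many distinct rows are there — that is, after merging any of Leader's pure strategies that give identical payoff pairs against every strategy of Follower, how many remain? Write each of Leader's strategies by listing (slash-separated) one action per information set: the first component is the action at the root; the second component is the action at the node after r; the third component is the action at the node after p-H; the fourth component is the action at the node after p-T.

6

Leader has 16 pure strategies: p/Hi/M/L, p/Hi/M/R, p/Hi/C/L, p/Hi/C/R, p/Lo/M/L, p/Lo/M/R, p/Lo/C/L, p/Lo/C/R, r/Hi/M/L, r/Hi/M/R, r/Hi/C/L, r/Hi/C/R, r/Lo/M/L, r/Lo/M/R, r/Lo/C/L, r/Lo/C/R. Columns: H, T.
{p/Hi/M/L, p/Lo/M/L} → row (2,0) (8,0)
{p/Hi/M/R, p/Lo/M/R} → row (2,0) (4,7)
{p/Hi/C/L, p/Lo/C/L} → row (4,4) (8,0)
{p/Hi/C/R, p/Lo/C/R} → row (4,4) (4,7)
{r/Hi/M/L, r/Hi/M/R, r/Hi/C/L, r/Hi/C/R} → row (6,6) (3,6)
{r/Lo/M/L, r/Lo/M/R, r/Lo/C/L, r/Lo/C/R} → row (9,4) (9,4)
That's 6 distinct rows out of 16 strategies.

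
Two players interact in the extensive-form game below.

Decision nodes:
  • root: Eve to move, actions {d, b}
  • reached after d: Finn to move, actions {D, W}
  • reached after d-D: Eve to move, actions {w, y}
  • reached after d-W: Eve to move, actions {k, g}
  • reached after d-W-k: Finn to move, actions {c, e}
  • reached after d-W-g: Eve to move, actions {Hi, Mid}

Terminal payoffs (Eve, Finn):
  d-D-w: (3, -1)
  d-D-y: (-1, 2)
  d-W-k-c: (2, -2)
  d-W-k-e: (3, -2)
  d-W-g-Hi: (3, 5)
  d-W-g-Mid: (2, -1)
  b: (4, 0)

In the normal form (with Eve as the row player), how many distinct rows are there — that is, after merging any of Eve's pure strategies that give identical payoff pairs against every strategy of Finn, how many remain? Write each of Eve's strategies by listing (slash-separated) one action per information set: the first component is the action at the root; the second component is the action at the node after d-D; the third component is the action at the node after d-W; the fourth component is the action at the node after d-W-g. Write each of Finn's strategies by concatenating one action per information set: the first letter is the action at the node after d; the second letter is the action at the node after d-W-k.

7

Eve has 16 pure strategies: d/w/k/Hi, d/w/k/Mid, d/w/g/Hi, d/w/g/Mid, d/y/k/Hi, d/y/k/Mid, d/y/g/Hi, d/y/g/Mid, b/w/k/Hi, b/w/k/Mid, b/w/g/Hi, b/w/g/Mid, b/y/k/Hi, b/y/k/Mid, b/y/g/Hi, b/y/g/Mid. Columns: Dc, De, Wc, We.
{d/w/k/Hi, d/w/k/Mid} → row (3,-1) (3,-1) (2,-2) (3,-2)
{d/w/g/Hi} → row (3,-1) (3,-1) (3,5) (3,5)
{d/w/g/Mid} → row (3,-1) (3,-1) (2,-1) (2,-1)
{d/y/k/Hi, d/y/k/Mid} → row (-1,2) (-1,2) (2,-2) (3,-2)
{d/y/g/Hi} → row (-1,2) (-1,2) (3,5) (3,5)
{d/y/g/Mid} → row (-1,2) (-1,2) (2,-1) (2,-1)
{b/w/k/Hi, b/w/k/Mid, b/w/g/Hi, b/w/g/Mid, b/y/k/Hi, b/y/k/Mid, b/y/g/Hi, b/y/g/Mid} → row (4,0) (4,0) (4,0) (4,0)
That's 7 distinct rows out of 16 strategies.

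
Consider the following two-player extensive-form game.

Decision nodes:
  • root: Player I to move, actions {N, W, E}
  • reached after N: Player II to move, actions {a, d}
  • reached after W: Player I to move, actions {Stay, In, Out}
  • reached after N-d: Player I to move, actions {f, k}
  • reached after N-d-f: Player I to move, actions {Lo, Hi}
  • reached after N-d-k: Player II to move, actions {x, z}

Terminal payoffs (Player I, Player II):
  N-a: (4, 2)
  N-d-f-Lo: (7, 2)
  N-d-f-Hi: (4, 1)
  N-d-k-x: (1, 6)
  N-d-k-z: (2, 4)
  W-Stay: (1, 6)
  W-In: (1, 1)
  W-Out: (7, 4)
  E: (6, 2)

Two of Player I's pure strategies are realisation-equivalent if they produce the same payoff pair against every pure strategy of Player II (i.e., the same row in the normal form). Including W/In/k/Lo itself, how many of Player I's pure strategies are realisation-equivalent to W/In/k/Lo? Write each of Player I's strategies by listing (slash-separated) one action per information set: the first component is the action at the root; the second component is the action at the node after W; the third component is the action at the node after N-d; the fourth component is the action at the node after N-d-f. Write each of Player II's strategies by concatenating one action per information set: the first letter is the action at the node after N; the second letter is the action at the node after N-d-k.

Row for W/In/k/Lo (columns ax, az, dx, dz): (1,1) (1,1) (1,1) (1,1).
Under W/In/k/Lo, Player I's choice at the node after N-d and at the node after N-d-f can never be reached regardless of what Player II does, so varying those choices leaves every outcome unchanged.
Holding the reachable choices fixed and varying the unreachable ones freely already gives 2 × 2 = 4 equivalent strategies.
No other strategy reproduces this row, so those 4 are the full class: W/In/f/Lo, W/In/f/Hi, W/In/k/Lo, W/In/k/Hi.

4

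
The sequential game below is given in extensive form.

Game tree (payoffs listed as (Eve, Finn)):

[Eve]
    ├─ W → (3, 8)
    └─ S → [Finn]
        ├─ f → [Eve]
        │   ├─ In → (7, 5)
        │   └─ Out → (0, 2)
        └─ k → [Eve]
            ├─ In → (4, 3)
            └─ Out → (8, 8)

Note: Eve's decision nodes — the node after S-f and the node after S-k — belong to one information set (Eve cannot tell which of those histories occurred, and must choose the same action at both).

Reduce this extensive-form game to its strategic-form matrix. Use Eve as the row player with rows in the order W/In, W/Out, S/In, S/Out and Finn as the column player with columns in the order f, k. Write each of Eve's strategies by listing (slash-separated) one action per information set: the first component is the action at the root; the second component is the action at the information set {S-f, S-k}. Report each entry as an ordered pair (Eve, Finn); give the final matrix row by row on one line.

Row W/In: f→(3,8), k→(3,8)
Row W/Out: f→(3,8), k→(3,8)
Row S/In: f→(7,5), k→(4,3)
Row S/Out: f→(0,2), k→(8,8)

W/In: (3,8) (3,8) | W/Out: (3,8) (3,8) | S/In: (7,5) (4,3) | S/Out: (0,2) (8,8)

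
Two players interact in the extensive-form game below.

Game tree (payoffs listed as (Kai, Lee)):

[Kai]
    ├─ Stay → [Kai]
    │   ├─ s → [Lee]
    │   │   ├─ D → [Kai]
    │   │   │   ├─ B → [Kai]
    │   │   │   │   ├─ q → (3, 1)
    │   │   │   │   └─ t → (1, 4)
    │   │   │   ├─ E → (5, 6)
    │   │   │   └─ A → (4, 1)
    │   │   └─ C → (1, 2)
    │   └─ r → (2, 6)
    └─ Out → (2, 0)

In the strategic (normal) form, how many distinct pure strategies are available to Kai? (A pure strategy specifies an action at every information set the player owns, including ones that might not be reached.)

Kai owns the root with actions {Stay, Out} — two choices.
Kai owns the node after Stay with actions {s, r} — two choices.
Kai owns the node after Stay-s-D with actions {B, E, A} — three choices.
Kai owns the node after Stay-s-D-B with actions {q, t} — two choices.
A pure strategy fixes one action at each information set independently, so the count is the product 2 × 2 × 3 × 2 = 24.

24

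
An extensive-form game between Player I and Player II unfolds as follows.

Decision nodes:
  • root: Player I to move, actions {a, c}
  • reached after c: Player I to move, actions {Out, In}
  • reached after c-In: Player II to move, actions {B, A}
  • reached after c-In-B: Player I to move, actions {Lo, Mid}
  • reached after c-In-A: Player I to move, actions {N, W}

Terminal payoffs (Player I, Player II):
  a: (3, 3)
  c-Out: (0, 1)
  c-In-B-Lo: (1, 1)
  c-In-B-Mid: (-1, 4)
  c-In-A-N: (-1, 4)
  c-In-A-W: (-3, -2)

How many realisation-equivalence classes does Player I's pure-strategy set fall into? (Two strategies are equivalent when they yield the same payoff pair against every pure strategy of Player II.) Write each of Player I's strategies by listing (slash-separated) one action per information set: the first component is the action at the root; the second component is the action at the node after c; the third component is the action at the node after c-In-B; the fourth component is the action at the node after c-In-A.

6

Player I has 16 pure strategies: a/Out/Lo/N, a/Out/Lo/W, a/Out/Mid/N, a/Out/Mid/W, a/In/Lo/N, a/In/Lo/W, a/In/Mid/N, a/In/Mid/W, c/Out/Lo/N, c/Out/Lo/W, c/Out/Mid/N, c/Out/Mid/W, c/In/Lo/N, c/In/Lo/W, c/In/Mid/N, c/In/Mid/W. Columns: B, A.
{a/Out/Lo/N, a/Out/Lo/W, a/Out/Mid/N, a/Out/Mid/W, a/In/Lo/N, a/In/Lo/W, a/In/Mid/N, a/In/Mid/W} → row (3,3) (3,3)
{c/Out/Lo/N, c/Out/Lo/W, c/Out/Mid/N, c/Out/Mid/W} → row (0,1) (0,1)
{c/In/Lo/N} → row (1,1) (-1,4)
{c/In/Lo/W} → row (1,1) (-3,-2)
{c/In/Mid/N} → row (-1,4) (-1,4)
{c/In/Mid/W} → row (-1,4) (-3,-2)
That's 6 distinct rows out of 16 strategies.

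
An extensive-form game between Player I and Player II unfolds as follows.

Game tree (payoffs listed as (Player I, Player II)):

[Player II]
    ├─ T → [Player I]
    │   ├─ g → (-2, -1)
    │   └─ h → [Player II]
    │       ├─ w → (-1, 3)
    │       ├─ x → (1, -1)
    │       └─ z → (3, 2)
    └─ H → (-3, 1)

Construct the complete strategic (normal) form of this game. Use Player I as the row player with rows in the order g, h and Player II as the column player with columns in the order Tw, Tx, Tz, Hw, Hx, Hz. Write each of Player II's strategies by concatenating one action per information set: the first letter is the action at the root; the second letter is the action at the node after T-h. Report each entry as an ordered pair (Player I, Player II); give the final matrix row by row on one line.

           Tw       Tx       Tz       Hw       Hx       Hz
   g  (-2,-1)  (-2,-1)  (-2,-1)   (-3,1)   (-3,1)   (-3,1)
   h   (-1,3)   (1,-1)    (3,2)   (-3,1)   (-3,1)   (-3,1)

g: (-2,-1) (-2,-1) (-2,-1) (-3,1) (-3,1) (-3,1) | h: (-1,3) (1,-1) (3,2) (-3,1) (-3,1) (-3,1)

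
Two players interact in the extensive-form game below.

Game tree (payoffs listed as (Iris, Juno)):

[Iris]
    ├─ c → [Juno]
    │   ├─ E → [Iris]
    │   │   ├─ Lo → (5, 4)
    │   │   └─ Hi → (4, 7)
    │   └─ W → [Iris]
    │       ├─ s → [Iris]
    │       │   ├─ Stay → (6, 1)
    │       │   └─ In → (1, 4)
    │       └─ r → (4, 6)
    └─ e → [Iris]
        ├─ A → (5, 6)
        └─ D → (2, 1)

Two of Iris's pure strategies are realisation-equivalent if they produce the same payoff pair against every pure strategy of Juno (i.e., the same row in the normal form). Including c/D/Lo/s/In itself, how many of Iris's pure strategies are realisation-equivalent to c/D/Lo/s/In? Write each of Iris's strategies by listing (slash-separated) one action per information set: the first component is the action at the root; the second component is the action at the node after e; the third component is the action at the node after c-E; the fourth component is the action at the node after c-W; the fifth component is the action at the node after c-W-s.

Row for c/D/Lo/s/In (columns E, W): (5,4) (1,4).
Under c/D/Lo/s/In, Iris's choice at the node after e can never be reached regardless of what Juno does, so varying those choices leaves every outcome unchanged.
Holding the reachable choices fixed and varying the unreachable one freely already gives 2 equivalent strategies.
No other strategy reproduces this row, so those 2 are the full class: c/A/Lo/s/In, c/D/Lo/s/In.

2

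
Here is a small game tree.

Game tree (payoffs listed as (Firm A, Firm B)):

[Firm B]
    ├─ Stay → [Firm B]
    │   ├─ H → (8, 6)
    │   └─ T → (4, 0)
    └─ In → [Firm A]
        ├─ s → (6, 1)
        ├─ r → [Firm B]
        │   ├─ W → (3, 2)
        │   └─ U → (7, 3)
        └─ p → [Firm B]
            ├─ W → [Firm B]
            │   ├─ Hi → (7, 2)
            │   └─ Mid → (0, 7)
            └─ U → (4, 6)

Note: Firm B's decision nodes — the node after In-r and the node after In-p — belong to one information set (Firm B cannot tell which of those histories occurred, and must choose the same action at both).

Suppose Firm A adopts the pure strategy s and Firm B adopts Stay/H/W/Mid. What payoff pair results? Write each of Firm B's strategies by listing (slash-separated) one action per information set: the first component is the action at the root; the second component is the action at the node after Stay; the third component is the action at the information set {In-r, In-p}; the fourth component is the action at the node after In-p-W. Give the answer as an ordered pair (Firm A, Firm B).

(8, 6)

Trace the play path from the root:
  Firm B plays Stay
  Firm B plays H at [Stay]
→ terminal payoff (8, 6).
(Firm A's choice at the node after In is never reached on this path, so it doesn't affect the outcome.)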